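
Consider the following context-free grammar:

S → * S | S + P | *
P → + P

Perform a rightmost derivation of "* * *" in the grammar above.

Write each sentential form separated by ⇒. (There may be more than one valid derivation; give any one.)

S ⇒ * S ⇒ * * S ⇒ * * *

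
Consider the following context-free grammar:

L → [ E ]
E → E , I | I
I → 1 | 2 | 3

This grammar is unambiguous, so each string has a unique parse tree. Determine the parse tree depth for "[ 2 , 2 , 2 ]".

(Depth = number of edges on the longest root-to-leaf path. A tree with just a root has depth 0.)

5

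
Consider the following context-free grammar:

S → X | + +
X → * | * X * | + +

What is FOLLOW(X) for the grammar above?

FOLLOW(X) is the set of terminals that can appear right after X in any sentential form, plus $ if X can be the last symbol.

We compute FOLLOW(X) using the standard algorithm.
FOLLOW(S) starts with {$}.
FIRST(S) = {*, +}
FIRST(X) = {*, +}
FOLLOW(S) = {$}
FOLLOW(X) = {$, *}
Therefore, FOLLOW(X) = {$, *}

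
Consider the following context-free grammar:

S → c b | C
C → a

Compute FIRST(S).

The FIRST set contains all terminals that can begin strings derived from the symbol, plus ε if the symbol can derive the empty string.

We compute FIRST(S) using the standard algorithm.
FIRST(C) = {a}
FIRST(S) = {a, c}
Therefore, FIRST(S) = {a, c}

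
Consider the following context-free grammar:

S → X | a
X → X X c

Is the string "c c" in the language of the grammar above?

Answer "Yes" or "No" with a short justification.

No - no valid derivation exists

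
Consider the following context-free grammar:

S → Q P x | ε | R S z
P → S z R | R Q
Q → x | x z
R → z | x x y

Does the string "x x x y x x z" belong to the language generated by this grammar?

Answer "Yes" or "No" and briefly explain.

No - no valid derivation exists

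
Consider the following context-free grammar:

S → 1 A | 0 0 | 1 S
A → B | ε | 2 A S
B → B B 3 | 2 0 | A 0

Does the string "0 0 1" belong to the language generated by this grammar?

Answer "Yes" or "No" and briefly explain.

No - no valid derivation exists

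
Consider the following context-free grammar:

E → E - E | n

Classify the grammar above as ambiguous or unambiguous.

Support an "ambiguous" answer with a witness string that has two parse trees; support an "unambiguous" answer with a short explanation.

Ambiguous - the string 'n - n - n - n - n - n' has two distinct parse trees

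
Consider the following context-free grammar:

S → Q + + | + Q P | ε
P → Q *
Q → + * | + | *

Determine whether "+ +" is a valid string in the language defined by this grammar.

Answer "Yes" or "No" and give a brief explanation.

No - no valid derivation exists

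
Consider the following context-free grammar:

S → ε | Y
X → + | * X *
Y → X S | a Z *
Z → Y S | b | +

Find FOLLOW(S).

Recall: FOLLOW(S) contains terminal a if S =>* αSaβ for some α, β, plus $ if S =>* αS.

We compute FOLLOW(S) using the standard algorithm.
FOLLOW(S) starts with {$}.
FIRST(S) = {*, +, a, ε}
FIRST(X) = {*, +}
FIRST(Y) = {*, +, a}
FIRST(Z) = {*, +, a, b}
FOLLOW(S) = {$, *, +, a}
FOLLOW(X) = {$, *, +, a}
FOLLOW(Y) = {$, *, +, a}
FOLLOW(Z) = {*}
Therefore, FOLLOW(S) = {$, *, +, a}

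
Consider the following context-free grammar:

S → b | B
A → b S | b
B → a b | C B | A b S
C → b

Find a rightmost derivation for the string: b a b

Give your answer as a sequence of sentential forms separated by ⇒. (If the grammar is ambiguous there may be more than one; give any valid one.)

S ⇒ B ⇒ C B ⇒ C a b ⇒ b a b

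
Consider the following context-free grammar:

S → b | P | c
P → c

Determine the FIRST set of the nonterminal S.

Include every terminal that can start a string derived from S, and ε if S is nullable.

We compute FIRST(S) using the standard algorithm.
FIRST(P) = {c}
FIRST(S) = {b, c}
Therefore, FIRST(S) = {b, c}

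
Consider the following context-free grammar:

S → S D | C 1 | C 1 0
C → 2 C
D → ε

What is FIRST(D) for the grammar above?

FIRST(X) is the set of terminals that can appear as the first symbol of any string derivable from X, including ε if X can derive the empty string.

We compute FIRST(D) using the standard algorithm.
FIRST(C) = {2}
FIRST(D) = {ε}
FIRST(S) = {2}
Therefore, FIRST(D) = {ε}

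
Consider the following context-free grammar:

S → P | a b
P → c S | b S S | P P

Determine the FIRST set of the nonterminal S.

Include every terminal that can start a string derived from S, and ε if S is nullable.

We compute FIRST(S) using the standard algorithm.
FIRST(P) = {b, c}
FIRST(S) = {a, b, c}
Therefore, FIRST(S) = {a, b, c}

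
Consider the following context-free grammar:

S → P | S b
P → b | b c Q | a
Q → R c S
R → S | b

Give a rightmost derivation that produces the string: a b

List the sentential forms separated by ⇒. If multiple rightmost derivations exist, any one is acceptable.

S ⇒ S b ⇒ P b ⇒ a b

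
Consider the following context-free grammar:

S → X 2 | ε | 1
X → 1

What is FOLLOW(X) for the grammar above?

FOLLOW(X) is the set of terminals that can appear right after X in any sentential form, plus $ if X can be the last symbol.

We compute FOLLOW(X) using the standard algorithm.
FOLLOW(S) starts with {$}.
FIRST(S) = {1, ε}
FIRST(X) = {1}
FOLLOW(S) = {$}
FOLLOW(X) = {2}
Therefore, FOLLOW(X) = {2}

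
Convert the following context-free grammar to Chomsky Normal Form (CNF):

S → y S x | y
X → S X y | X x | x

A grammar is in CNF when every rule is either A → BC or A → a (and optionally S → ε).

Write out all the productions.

TY → y; TX → x; S → y; X → x; S → TY X0; X0 → S TX; X → S X1; X1 → X TY; X → X TX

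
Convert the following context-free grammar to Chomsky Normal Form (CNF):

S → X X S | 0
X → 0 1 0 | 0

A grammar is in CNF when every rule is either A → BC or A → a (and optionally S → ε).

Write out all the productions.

S → 0; T0 → 0; T1 → 1; X → 0; S → X X0; X0 → X S; X → T0 X1; X1 → T1 T0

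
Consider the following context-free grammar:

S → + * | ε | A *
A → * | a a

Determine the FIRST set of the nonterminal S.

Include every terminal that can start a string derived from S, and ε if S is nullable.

We compute FIRST(S) using the standard algorithm.
FIRST(A) = {*, a}
FIRST(S) = {*, +, a, ε}
Therefore, FIRST(S) = {*, +, a, ε}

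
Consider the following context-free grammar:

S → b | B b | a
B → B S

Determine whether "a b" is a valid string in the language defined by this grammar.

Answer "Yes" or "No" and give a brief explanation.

No - no valid derivation exists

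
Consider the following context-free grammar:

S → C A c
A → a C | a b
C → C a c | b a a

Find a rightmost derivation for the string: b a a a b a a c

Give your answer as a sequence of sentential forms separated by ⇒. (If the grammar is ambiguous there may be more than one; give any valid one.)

S ⇒ C A c ⇒ C a C c ⇒ C a b a a c ⇒ b a a a b a a c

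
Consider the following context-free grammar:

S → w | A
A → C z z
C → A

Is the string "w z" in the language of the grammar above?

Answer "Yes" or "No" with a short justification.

No - no valid derivation exists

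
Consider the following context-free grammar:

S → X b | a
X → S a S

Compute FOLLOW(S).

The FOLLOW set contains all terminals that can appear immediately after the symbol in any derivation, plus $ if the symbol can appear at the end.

We compute FOLLOW(S) using the standard algorithm.
FOLLOW(S) starts with {$}.
FIRST(S) = {a}
FIRST(X) = {a}
FOLLOW(S) = {$, a, b}
FOLLOW(X) = {b}
Therefore, FOLLOW(S) = {$, a, b}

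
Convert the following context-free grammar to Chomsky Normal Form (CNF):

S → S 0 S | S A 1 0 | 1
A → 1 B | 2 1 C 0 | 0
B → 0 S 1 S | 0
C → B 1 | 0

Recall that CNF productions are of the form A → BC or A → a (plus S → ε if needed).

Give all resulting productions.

T0 → 0; T1 → 1; S → 1; T2 → 2; A → 0; B → 0; C → 0; S → S X0; X0 → T0 S; S → S X1; X1 → A X2; X2 → T1 T0; A → T1 B; A → T2 X3; X3 → T1 X4; X4 → C T0; B → T0 X5; X5 → S X6; X6 → T1 S; C → B T1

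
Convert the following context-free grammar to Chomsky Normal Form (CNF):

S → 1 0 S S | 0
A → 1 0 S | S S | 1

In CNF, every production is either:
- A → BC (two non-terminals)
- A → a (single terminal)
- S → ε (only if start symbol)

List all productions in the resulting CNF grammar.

T1 → 1; T0 → 0; S → 0; A → 1; S → T1 X0; X0 → T0 X1; X1 → S S; A → T1 X2; X2 → T0 S; A → S S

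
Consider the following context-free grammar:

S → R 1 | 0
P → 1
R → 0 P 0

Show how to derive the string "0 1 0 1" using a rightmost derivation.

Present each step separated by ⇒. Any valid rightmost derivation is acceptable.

S ⇒ R 1 ⇒ 0 P 0 1 ⇒ 0 1 0 1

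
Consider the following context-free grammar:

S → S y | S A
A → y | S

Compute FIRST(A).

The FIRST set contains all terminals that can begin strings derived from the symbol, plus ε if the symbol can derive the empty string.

We compute FIRST(A) using the standard algorithm.
FIRST(A) = {y}
FIRST(S) = {}
Therefore, FIRST(A) = {y}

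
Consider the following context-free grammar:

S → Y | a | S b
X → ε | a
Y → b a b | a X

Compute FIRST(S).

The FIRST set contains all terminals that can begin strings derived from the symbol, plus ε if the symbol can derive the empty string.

We compute FIRST(S) using the standard algorithm.
FIRST(S) = {a, b}
FIRST(X) = {a, ε}
FIRST(Y) = {a, b}
Therefore, FIRST(S) = {a, b}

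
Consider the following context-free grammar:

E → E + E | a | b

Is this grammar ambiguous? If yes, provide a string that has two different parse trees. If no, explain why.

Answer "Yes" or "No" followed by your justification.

Yes - the string 'a + b + b + a + b + b' has two distinct leftmost derivations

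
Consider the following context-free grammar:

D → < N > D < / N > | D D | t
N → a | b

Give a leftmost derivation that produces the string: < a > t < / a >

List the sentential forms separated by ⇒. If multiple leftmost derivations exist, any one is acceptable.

D ⇒ < N > D < / N > ⇒ < a > D < / N > ⇒ < a > t < / N > ⇒ < a > t < / a >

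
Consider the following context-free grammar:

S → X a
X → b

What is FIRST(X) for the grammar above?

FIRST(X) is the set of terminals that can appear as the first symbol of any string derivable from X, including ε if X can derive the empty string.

We compute FIRST(X) using the standard algorithm.
FIRST(S) = {b}
FIRST(X) = {b}
Therefore, FIRST(X) = {b}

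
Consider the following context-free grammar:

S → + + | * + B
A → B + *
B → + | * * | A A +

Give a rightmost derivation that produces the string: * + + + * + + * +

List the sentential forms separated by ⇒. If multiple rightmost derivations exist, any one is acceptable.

S ⇒ * + B ⇒ * + A A + ⇒ * + A B + * + ⇒ * + A + + * + ⇒ * + B + * + + * + ⇒ * + + + * + + * +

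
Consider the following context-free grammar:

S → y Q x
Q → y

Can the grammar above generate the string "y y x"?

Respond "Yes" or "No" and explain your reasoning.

Yes - a valid derivation exists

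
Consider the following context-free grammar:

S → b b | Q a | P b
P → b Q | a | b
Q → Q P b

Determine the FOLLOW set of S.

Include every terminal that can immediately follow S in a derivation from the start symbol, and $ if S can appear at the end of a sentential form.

We compute FOLLOW(S) using the standard algorithm.
FOLLOW(S) starts with {$}.
FIRST(P) = {a, b}
FIRST(Q) = {}
FIRST(S) = {a, b}
FOLLOW(P) = {b}
FOLLOW(Q) = {a, b}
FOLLOW(S) = {$}
Therefore, FOLLOW(S) = {$}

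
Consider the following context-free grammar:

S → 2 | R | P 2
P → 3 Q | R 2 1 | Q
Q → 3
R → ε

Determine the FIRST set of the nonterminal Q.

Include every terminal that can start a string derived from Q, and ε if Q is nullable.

We compute FIRST(Q) using the standard algorithm.
FIRST(P) = {2, 3}
FIRST(Q) = {3}
FIRST(R) = {ε}
FIRST(S) = {2, 3, ε}
Therefore, FIRST(Q) = {3}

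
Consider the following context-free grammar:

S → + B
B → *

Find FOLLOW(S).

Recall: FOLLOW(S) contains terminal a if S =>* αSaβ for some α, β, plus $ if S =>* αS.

We compute FOLLOW(S) using the standard algorithm.
FOLLOW(S) starts with {$}.
FIRST(B) = {*}
FIRST(S) = {+}
FOLLOW(B) = {$}
FOLLOW(S) = {$}
Therefore, FOLLOW(S) = {$}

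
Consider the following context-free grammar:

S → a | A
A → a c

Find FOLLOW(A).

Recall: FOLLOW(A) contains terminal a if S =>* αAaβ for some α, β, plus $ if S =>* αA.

We compute FOLLOW(A) using the standard algorithm.
FOLLOW(S) starts with {$}.
FIRST(A) = {a}
FIRST(S) = {a}
FOLLOW(A) = {$}
FOLLOW(S) = {$}
Therefore, FOLLOW(A) = {$}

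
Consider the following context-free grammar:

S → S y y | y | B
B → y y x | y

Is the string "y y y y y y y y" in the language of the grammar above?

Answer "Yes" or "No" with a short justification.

No - no valid derivation exists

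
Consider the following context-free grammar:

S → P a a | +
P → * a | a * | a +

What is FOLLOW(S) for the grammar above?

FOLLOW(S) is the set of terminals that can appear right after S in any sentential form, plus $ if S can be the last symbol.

We compute FOLLOW(S) using the standard algorithm.
FOLLOW(S) starts with {$}.
FIRST(P) = {*, a}
FIRST(S) = {*, +, a}
FOLLOW(P) = {a}
FOLLOW(S) = {$}
Therefore, FOLLOW(S) = {$}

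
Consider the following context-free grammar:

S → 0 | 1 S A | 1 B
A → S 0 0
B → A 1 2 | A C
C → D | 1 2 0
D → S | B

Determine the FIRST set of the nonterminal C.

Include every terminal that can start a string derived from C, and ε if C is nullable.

We compute FIRST(C) using the standard algorithm.
FIRST(A) = {0, 1}
FIRST(B) = {0, 1}
FIRST(C) = {0, 1}
FIRST(D) = {0, 1}
FIRST(S) = {0, 1}
Therefore, FIRST(C) = {0, 1}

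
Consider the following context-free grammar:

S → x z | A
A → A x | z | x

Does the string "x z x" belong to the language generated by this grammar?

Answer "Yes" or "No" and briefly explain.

No - no valid derivation exists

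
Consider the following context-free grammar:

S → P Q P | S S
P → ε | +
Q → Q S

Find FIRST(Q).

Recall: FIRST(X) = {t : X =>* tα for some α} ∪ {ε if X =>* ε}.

We compute FIRST(Q) using the standard algorithm.
FIRST(P) = {+, ε}
FIRST(Q) = {}
FIRST(S) = {+}
Therefore, FIRST(Q) = {}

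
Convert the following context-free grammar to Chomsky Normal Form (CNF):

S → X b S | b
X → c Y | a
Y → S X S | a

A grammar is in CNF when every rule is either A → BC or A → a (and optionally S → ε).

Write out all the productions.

TB → b; S → b; TC → c; X → a; Y → a; S → X X0; X0 → TB S; X → TC Y; Y → S X1; X1 → X S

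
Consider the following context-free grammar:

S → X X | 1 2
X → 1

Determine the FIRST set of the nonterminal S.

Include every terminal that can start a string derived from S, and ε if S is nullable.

We compute FIRST(S) using the standard algorithm.
FIRST(S) = {1}
FIRST(X) = {1}
Therefore, FIRST(S) = {1}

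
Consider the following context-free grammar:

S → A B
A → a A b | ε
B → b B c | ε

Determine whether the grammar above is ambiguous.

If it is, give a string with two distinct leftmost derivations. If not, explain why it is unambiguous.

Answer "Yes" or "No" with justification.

No - the grammar is unambiguous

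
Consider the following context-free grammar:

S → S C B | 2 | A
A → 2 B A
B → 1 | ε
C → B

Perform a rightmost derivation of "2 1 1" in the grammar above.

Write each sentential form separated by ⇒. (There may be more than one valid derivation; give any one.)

S ⇒ S C B ⇒ S C 1 ⇒ S B 1 ⇒ S 1 1 ⇒ 2 1 1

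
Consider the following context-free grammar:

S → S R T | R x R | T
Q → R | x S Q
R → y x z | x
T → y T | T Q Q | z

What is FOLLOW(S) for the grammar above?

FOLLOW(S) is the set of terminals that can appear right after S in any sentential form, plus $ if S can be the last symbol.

We compute FOLLOW(S) using the standard algorithm.
FOLLOW(S) starts with {$}.
FIRST(Q) = {x, y}
FIRST(R) = {x, y}
FIRST(S) = {x, y, z}
FIRST(T) = {y, z}
FOLLOW(Q) = {$, x, y}
FOLLOW(R) = {$, x, y, z}
FOLLOW(S) = {$, x, y}
FOLLOW(T) = {$, x, y}
Therefore, FOLLOW(S) = {$, x, y}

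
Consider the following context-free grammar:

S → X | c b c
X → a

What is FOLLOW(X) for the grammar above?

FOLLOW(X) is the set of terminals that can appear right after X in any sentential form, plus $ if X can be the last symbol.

We compute FOLLOW(X) using the standard algorithm.
FOLLOW(S) starts with {$}.
FIRST(S) = {a, c}
FIRST(X) = {a}
FOLLOW(S) = {$}
FOLLOW(X) = {$}
Therefore, FOLLOW(X) = {$}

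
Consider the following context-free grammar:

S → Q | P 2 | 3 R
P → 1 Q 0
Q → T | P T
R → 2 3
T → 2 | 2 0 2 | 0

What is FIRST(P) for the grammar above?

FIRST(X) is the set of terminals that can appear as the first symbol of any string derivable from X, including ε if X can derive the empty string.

We compute FIRST(P) using the standard algorithm.
FIRST(P) = {1}
FIRST(Q) = {0, 1, 2}
FIRST(R) = {2}
FIRST(S) = {0, 1, 2, 3}
FIRST(T) = {0, 2}
Therefore, FIRST(P) = {1}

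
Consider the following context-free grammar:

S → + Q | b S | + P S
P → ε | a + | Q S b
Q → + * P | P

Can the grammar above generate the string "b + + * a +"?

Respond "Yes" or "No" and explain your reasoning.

Yes - a valid derivation exists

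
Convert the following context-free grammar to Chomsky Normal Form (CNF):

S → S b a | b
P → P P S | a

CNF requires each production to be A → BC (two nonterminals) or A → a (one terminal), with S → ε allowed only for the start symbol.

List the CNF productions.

TB → b; TA → a; S → b; P → a; S → S X0; X0 → TB TA; P → P X1; X1 → P S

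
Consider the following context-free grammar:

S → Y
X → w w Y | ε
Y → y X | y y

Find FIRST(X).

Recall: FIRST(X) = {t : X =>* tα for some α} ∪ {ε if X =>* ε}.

We compute FIRST(X) using the standard algorithm.
FIRST(S) = {y}
FIRST(X) = {w, ε}
FIRST(Y) = {y}
Therefore, FIRST(X) = {w, ε}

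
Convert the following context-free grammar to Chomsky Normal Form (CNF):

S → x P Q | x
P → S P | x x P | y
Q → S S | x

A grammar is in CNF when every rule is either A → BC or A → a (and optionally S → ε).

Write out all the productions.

TX → x; S → x; P → y; Q → x; S → TX X0; X0 → P Q; P → S P; P → TX X1; X1 → TX P; Q → S S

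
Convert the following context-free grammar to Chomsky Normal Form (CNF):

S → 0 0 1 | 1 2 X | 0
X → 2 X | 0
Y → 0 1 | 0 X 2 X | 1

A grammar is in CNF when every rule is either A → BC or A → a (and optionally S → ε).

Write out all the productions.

T0 → 0; T1 → 1; T2 → 2; S → 0; X → 0; Y → 1; S → T0 X0; X0 → T0 T1; S → T1 X1; X1 → T2 X; X → T2 X; Y → T0 T1; Y → T0 X2; X2 → X X3; X3 → T2 X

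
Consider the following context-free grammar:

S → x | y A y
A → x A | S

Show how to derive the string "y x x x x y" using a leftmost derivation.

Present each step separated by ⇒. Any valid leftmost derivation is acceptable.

S ⇒ y A y ⇒ y x A y ⇒ y x x A y ⇒ y x x x A y ⇒ y x x x S y ⇒ y x x x x y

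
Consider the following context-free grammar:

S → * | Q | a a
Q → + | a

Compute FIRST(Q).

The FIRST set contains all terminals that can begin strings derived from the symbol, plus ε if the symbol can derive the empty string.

We compute FIRST(Q) using the standard algorithm.
FIRST(Q) = {+, a}
FIRST(S) = {*, +, a}
Therefore, FIRST(Q) = {+, a}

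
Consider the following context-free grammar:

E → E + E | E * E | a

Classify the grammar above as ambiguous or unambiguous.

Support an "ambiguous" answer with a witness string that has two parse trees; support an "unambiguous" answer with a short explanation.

Ambiguous - the string 'a + a * a * a + a + a' has two distinct parse trees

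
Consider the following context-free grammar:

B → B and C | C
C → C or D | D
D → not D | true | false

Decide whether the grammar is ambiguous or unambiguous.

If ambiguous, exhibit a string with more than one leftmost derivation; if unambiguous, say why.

Unambiguous - every string in the language has a unique leftmost derivation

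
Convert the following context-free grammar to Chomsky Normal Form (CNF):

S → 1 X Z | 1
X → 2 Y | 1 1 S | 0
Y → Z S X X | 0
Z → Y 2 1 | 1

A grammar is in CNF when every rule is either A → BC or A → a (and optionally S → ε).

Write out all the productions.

T1 → 1; S → 1; T2 → 2; X → 0; Y → 0; Z → 1; S → T1 X0; X0 → X Z; X → T2 Y; X → T1 X1; X1 → T1 S; Y → Z X2; X2 → S X3; X3 → X X; Z → Y X4; X4 → T2 T1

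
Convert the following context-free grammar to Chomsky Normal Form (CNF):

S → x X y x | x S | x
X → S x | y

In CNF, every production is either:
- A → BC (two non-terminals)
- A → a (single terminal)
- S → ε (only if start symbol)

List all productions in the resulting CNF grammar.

TX → x; TY → y; S → x; X → y; S → TX X0; X0 → X X1; X1 → TY TX; S → TX S; X → S TX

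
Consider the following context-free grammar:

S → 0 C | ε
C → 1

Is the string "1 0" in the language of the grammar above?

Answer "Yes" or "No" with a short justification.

No - no valid derivation exists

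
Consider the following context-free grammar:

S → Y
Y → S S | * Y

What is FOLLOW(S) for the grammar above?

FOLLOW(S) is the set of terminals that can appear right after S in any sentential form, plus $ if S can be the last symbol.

We compute FOLLOW(S) using the standard algorithm.
FOLLOW(S) starts with {$}.
FIRST(S) = {*}
FIRST(Y) = {*}
FOLLOW(S) = {$, *}
FOLLOW(Y) = {$, *}
Therefore, FOLLOW(S) = {$, *}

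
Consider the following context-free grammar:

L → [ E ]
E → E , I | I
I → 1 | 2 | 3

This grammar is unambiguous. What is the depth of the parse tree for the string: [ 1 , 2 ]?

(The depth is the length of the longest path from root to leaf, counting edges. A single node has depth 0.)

4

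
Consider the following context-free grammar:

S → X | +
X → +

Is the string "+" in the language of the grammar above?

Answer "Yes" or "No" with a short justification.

Yes - a valid derivation exists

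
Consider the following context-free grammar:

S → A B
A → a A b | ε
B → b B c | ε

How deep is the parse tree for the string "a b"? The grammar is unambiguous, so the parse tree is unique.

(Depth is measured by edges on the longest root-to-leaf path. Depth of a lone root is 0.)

3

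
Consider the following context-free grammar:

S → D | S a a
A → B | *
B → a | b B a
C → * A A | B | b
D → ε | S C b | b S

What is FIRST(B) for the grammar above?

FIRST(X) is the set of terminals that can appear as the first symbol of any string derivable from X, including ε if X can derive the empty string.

We compute FIRST(B) using the standard algorithm.
FIRST(A) = {*, a, b}
FIRST(B) = {a, b}
FIRST(C) = {*, a, b}
FIRST(D) = {*, a, b, ε}
FIRST(S) = {*, a, b, ε}
Therefore, FIRST(B) = {a, b}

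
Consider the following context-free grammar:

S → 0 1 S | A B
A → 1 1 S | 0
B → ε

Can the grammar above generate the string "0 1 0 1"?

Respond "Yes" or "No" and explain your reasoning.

No - no valid derivation exists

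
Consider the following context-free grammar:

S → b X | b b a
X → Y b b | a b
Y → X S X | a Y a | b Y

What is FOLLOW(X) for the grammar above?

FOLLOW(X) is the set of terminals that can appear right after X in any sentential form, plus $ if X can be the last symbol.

We compute FOLLOW(X) using the standard algorithm.
FOLLOW(S) starts with {$}.
FIRST(S) = {b}
FIRST(X) = {a, b}
FIRST(Y) = {a, b}
FOLLOW(S) = {$, a, b}
FOLLOW(X) = {$, a, b}
FOLLOW(Y) = {a, b}
Therefore, FOLLOW(X) = {$, a, b}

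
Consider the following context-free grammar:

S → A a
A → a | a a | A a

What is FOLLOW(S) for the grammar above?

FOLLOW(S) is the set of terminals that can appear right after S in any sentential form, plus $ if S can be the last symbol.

We compute FOLLOW(S) using the standard algorithm.
FOLLOW(S) starts with {$}.
FIRST(A) = {a}
FIRST(S) = {a}
FOLLOW(A) = {a}
FOLLOW(S) = {$}
Therefore, FOLLOW(S) = {$}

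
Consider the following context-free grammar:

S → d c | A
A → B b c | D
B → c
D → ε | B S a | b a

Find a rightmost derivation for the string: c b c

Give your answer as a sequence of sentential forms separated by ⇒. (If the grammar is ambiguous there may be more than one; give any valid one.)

S ⇒ A ⇒ B b c ⇒ c b c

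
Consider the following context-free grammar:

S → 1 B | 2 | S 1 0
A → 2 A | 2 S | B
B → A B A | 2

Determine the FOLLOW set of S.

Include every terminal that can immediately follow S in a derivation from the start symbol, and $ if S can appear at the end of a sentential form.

We compute FOLLOW(S) using the standard algorithm.
FOLLOW(S) starts with {$}.
FIRST(A) = {2}
FIRST(B) = {2}
FIRST(S) = {1, 2}
FOLLOW(A) = {$, 1, 2}
FOLLOW(B) = {$, 1, 2}
FOLLOW(S) = {$, 1, 2}
Therefore, FOLLOW(S) = {$, 1, 2}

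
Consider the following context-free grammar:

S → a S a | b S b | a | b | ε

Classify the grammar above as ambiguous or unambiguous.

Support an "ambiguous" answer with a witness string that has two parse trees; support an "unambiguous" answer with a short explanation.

Unambiguous - every string in the language has a unique parse tree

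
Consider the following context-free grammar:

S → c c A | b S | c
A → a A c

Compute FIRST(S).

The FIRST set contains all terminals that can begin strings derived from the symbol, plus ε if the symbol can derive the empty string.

We compute FIRST(S) using the standard algorithm.
FIRST(A) = {a}
FIRST(S) = {b, c}
Therefore, FIRST(S) = {b, c}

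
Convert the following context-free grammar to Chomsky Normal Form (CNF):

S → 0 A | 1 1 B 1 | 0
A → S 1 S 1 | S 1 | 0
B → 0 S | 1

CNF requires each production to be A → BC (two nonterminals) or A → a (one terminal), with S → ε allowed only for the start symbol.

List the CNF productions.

T0 → 0; T1 → 1; S → 0; A → 0; B → 1; S → T0 A; S → T1 X0; X0 → T1 X1; X1 → B T1; A → S X2; X2 → T1 X3; X3 → S T1; A → S T1; B → T0 S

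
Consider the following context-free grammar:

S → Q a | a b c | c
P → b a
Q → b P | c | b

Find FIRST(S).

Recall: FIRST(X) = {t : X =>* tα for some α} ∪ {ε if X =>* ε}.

We compute FIRST(S) using the standard algorithm.
FIRST(P) = {b}
FIRST(Q) = {b, c}
FIRST(S) = {a, b, c}
Therefore, FIRST(S) = {a, b, c}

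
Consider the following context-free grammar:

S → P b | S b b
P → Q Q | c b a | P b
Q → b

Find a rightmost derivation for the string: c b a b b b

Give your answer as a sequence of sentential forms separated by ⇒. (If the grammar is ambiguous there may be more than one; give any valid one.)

S ⇒ S b b ⇒ P b b b ⇒ c b a b b b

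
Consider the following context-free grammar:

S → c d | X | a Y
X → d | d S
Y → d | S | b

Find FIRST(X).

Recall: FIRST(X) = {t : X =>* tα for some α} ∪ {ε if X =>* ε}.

We compute FIRST(X) using the standard algorithm.
FIRST(S) = {a, c, d}
FIRST(X) = {d}
FIRST(Y) = {a, b, c, d}
Therefore, FIRST(X) = {d}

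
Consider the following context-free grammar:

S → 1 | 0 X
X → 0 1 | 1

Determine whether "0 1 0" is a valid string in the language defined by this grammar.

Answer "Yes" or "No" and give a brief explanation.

No - no valid derivation exists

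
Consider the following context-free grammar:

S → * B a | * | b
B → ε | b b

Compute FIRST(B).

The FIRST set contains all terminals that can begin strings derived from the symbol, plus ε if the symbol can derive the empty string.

We compute FIRST(B) using the standard algorithm.
FIRST(B) = {b, ε}
FIRST(S) = {*, b}
Therefore, FIRST(B) = {b, ε}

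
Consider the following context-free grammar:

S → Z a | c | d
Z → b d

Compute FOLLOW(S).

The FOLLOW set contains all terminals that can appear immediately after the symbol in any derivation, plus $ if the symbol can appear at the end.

We compute FOLLOW(S) using the standard algorithm.
FOLLOW(S) starts with {$}.
FIRST(S) = {b, c, d}
FIRST(Z) = {b}
FOLLOW(S) = {$}
FOLLOW(Z) = {a}
Therefore, FOLLOW(S) = {$}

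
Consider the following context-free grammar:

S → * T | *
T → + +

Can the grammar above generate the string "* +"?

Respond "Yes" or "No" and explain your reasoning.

No - no valid derivation exists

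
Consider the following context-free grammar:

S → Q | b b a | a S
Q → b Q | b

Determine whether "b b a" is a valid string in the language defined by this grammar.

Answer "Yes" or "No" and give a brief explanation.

Yes - a valid derivation exists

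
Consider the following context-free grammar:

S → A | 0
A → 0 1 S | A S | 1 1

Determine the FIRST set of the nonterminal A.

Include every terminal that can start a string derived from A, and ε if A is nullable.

We compute FIRST(A) using the standard algorithm.
FIRST(A) = {0, 1}
FIRST(S) = {0, 1}
Therefore, FIRST(A) = {0, 1}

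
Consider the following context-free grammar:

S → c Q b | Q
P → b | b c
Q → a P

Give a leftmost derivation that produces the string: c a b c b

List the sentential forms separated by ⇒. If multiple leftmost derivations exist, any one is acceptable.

S ⇒ c Q b ⇒ c a P b ⇒ c a b c b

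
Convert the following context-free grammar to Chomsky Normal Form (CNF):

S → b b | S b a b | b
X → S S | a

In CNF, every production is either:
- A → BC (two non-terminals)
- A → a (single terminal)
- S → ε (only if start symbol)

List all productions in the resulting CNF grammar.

TB → b; TA → a; S → b; X → a; S → TB TB; S → S X0; X0 → TB X1; X1 → TA TB; X → S S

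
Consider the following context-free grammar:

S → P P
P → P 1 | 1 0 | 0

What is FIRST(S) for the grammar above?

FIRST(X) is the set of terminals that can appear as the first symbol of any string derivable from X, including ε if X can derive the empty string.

We compute FIRST(S) using the standard algorithm.
FIRST(P) = {0, 1}
FIRST(S) = {0, 1}
Therefore, FIRST(S) = {0, 1}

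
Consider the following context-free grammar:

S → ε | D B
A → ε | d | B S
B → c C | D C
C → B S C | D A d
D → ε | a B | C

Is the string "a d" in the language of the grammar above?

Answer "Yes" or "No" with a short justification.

No - no valid derivation exists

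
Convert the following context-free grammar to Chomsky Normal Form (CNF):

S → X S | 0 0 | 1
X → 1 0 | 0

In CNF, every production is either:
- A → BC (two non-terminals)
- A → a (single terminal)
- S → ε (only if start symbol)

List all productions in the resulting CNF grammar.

T0 → 0; S → 1; T1 → 1; X → 0; S → X S; S → T0 T0; X → T1 T0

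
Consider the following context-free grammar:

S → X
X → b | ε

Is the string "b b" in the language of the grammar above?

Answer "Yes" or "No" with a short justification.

No - no valid derivation exists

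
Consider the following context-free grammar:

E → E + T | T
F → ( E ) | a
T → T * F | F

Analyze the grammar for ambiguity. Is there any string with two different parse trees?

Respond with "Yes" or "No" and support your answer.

No - the grammar is unambiguous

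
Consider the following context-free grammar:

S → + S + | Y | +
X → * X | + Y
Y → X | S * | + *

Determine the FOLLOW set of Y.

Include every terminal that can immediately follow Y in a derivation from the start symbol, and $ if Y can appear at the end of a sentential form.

We compute FOLLOW(Y) using the standard algorithm.
FOLLOW(S) starts with {$}.
FIRST(S) = {*, +}
FIRST(X) = {*, +}
FIRST(Y) = {*, +}
FOLLOW(S) = {$, *, +}
FOLLOW(X) = {$, *, +}
FOLLOW(Y) = {$, *, +}
Therefore, FOLLOW(Y) = {$, *, +}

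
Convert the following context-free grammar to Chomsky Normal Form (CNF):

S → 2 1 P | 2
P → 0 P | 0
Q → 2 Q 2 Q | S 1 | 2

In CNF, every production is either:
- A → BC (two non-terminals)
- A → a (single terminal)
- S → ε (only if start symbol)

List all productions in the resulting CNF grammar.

T2 → 2; T1 → 1; S → 2; T0 → 0; P → 0; Q → 2; S → T2 X0; X0 → T1 P; P → T0 P; Q → T2 X1; X1 → Q X2; X2 → T2 Q; Q → S T1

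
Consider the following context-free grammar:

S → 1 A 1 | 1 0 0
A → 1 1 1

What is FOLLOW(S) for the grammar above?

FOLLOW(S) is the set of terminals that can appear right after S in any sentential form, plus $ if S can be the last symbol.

We compute FOLLOW(S) using the standard algorithm.
FOLLOW(S) starts with {$}.
FIRST(A) = {1}
FIRST(S) = {1}
FOLLOW(A) = {1}
FOLLOW(S) = {$}
Therefore, FOLLOW(S) = {$}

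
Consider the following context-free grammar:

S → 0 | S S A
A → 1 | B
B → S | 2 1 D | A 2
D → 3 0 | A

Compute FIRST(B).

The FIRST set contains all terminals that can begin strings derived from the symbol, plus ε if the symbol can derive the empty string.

We compute FIRST(B) using the standard algorithm.
FIRST(A) = {0, 1, 2}
FIRST(B) = {0, 1, 2}
FIRST(D) = {0, 1, 2, 3}
FIRST(S) = {0}
Therefore, FIRST(B) = {0, 1, 2}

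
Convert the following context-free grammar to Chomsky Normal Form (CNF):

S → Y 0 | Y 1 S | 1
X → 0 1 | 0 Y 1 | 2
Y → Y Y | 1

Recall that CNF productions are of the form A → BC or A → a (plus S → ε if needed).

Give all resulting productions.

T0 → 0; T1 → 1; S → 1; X → 2; Y → 1; S → Y T0; S → Y X0; X0 → T1 S; X → T0 T1; X → T0 X1; X1 → Y T1; Y → Y Y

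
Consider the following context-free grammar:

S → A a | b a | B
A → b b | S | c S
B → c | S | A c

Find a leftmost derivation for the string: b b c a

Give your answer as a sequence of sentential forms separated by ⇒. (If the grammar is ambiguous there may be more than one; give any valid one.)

S ⇒ A a ⇒ S a ⇒ B a ⇒ A c a ⇒ b b c a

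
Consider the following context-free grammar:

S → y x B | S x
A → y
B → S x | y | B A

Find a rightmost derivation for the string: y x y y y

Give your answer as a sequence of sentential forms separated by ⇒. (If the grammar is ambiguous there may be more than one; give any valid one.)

S ⇒ y x B ⇒ y x B A ⇒ y x B y ⇒ y x B A y ⇒ y x B y y ⇒ y x y y y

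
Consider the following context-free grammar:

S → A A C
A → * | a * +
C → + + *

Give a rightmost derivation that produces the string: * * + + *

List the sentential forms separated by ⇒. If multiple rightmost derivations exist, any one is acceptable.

S ⇒ A A C ⇒ A A + + * ⇒ A * + + * ⇒ * * + + *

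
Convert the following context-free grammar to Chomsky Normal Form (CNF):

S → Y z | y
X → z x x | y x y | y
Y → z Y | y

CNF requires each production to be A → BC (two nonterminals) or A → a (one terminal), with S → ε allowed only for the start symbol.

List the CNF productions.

TZ → z; S → y; TX → x; TY → y; X → y; Y → y; S → Y TZ; X → TZ X0; X0 → TX TX; X → TY X1; X1 → TX TY; Y → TZ Y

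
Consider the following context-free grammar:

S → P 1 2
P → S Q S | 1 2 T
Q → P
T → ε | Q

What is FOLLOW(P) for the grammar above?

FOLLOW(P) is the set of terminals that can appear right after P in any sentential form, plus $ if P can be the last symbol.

We compute FOLLOW(P) using the standard algorithm.
FOLLOW(S) starts with {$}.
FIRST(P) = {1}
FIRST(Q) = {1}
FIRST(S) = {1}
FIRST(T) = {1, ε}
FOLLOW(P) = {1}
FOLLOW(Q) = {1}
FOLLOW(S) = {$, 1}
FOLLOW(T) = {1}
Therefore, FOLLOW(P) = {1}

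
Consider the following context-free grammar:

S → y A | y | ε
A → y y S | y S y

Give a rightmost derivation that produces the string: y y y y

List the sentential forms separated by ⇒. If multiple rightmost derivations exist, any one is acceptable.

S ⇒ y A ⇒ y y y S ⇒ y y y y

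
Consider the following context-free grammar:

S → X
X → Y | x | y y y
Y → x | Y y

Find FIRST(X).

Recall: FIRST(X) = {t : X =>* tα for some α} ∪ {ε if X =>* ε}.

We compute FIRST(X) using the standard algorithm.
FIRST(S) = {x, y}
FIRST(X) = {x, y}
FIRST(Y) = {x}
Therefore, FIRST(X) = {x, y}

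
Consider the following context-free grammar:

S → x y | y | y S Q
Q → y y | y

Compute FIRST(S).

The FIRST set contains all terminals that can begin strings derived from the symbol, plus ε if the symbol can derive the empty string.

We compute FIRST(S) using the standard algorithm.
FIRST(Q) = {y}
FIRST(S) = {x, y}
Therefore, FIRST(S) = {x, y}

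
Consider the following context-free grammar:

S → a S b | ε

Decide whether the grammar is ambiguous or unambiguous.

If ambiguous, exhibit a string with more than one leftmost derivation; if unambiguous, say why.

Unambiguous - every string in the language has a unique leftmost derivation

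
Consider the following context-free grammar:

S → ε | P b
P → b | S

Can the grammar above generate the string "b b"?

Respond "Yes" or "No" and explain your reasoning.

Yes - a valid derivation exists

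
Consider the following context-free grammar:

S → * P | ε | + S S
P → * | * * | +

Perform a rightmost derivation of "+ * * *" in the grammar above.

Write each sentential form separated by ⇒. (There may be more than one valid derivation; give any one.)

S ⇒ + S S ⇒ + S * P ⇒ + S * * * ⇒ + * * *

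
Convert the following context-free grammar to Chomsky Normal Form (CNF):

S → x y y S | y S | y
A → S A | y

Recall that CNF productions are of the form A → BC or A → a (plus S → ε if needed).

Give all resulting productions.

TX → x; TY → y; S → y; A → y; S → TX X0; X0 → TY X1; X1 → TY S; S → TY S; A → S A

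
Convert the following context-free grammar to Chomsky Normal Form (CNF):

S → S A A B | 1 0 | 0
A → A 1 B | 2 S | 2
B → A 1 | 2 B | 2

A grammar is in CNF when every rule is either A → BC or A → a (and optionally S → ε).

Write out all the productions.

T1 → 1; T0 → 0; S → 0; T2 → 2; A → 2; B → 2; S → S X0; X0 → A X1; X1 → A B; S → T1 T0; A → A X2; X2 → T1 B; A → T2 S; B → A T1; B → T2 B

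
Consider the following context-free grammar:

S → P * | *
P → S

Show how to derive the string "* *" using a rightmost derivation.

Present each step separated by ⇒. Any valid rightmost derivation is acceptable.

S ⇒ P * ⇒ S * ⇒ * *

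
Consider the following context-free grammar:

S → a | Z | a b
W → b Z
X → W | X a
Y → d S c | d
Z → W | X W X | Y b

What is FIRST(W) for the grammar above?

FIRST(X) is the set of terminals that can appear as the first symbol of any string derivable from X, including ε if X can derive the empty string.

We compute FIRST(W) using the standard algorithm.
FIRST(S) = {a, b, d}
FIRST(W) = {b}
FIRST(X) = {b}
FIRST(Y) = {d}
FIRST(Z) = {b, d}
Therefore, FIRST(W) = {b}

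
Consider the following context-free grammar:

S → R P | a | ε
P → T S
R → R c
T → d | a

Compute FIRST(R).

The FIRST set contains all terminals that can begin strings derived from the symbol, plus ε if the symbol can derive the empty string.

We compute FIRST(R) using the standard algorithm.
FIRST(P) = {a, d}
FIRST(R) = {}
FIRST(S) = {a, ε}
FIRST(T) = {a, d}
Therefore, FIRST(R) = {}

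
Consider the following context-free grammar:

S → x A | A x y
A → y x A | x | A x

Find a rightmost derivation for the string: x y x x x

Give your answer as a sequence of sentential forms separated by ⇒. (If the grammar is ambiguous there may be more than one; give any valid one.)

S ⇒ x A ⇒ x y x A ⇒ x y x A x ⇒ x y x x x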